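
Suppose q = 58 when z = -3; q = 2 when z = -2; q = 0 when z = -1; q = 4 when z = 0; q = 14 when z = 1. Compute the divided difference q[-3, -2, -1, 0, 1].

q[-3,-2] = (2 - 58) / (-2 - (-3)) = -56
q[-2,-1] = (0 - 2) / (-1 - (-2)) = -2
q[-1,0] = (4 - 0) / (0 - (-1)) = 4
q[0,1] = (14 - 4) / (1 - 0) = 10
q[-3,-2,-1] = (-2 - (-56)) / (-1 - (-3)) = 27
q[-2,-1,0] = (4 - (-2)) / (0 - (-2)) = 3
q[-1,0,1] = (10 - 4) / (1 - (-1)) = 3
q[-3,-2,-1,0] = (3 - 27) / (0 - (-3)) = -8
q[-2,-1,0,1] = (3 - 3) / (1 - (-2)) = 0
q[-3,-2,-1,0,1] = (0 - (-8)) / (1 - (-3)) = 2

2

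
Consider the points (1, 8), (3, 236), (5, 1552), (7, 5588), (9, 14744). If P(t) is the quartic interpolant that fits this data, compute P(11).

Evaluate each Lagrange basis at t = 11:
L_0(11) = (8)·(6)·(4)·(2)/[(-2)·(-4)·(-6)·(-8)] = 1
L_1(11) = (10)·(6)·(4)·(2)/[(2)·(-2)·(-4)·(-6)] = -5
L_2(11) = (10)·(8)·(4)·(2)/[(4)·(2)·(-2)·(-4)] = 10
L_3(11) = (10)·(8)·(6)·(2)/[(6)·(4)·(2)·(-2)] = -10
L_4(11) = (10)·(8)·(6)·(4)/[(8)·(6)·(4)·(2)] = 5
Sum: 8·(1) + 236·(-5) + 1552·(10) + 5588·(-10) + 14744·(5) = 32188

32188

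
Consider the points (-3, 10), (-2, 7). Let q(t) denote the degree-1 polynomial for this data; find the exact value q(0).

1

Evaluate each Lagrange basis at t = 0:
L_0(0) = (2)/[(-1)] = -2
L_1(0) = (3)/[(1)] = 3
Sum: 10·(-2) + 7·(3) = 1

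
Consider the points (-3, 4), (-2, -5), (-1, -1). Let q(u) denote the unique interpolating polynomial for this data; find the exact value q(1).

Evaluate each Lagrange basis at u = 1:
L_0(1) = (3)·(2)/[(-1)·(-2)] = 3
L_1(1) = (4)·(2)/[(1)·(-1)] = -8
L_2(1) = (4)·(3)/[(2)·(1)] = 6
Sum: 4·(3) + (-5)·(-8) + (-1)·(6) = 46

46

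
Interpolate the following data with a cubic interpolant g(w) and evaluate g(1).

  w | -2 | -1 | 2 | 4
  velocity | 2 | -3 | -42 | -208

Evaluate each Lagrange basis at w = 1:
L_0(1) = (2)·(-1)·(-3)/[(-1)·(-4)·(-6)] = -1/4
L_1(1) = (3)·(-1)·(-3)/[(1)·(-3)·(-5)] = 3/5
L_2(1) = (3)·(2)·(-3)/[(4)·(3)·(-2)] = 3/4
L_3(1) = (3)·(2)·(-1)/[(6)·(5)·(2)] = -1/10
Sum: 2·(-1/4) + (-3)·(3/5) + (-42)·(3/4) + (-208)·(-1/10) = -13

-13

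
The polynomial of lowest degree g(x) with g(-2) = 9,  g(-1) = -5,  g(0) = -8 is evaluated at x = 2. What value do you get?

19

Evaluate each Lagrange basis at x = 2:
L_0(2) = (3)·(2)/[(-1)·(-2)] = 3
L_1(2) = (4)·(2)/[(1)·(-1)] = -8
L_2(2) = (4)·(3)/[(2)·(1)] = 6
Sum: 9·(3) + (-5)·(-8) + (-8)·(6) = 19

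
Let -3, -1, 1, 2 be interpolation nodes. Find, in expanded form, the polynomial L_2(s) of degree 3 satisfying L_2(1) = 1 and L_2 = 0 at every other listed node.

L_2(s) = -(1/8)s^3 - (1/4)s^2 + (5/8)s + 3/4

L_2(s) = (s + 3)(s + 1)(s - 2) / [(4)·(2)·(-1)]
       = (s^3 + 2s^2 - 5s - 6) / (-8)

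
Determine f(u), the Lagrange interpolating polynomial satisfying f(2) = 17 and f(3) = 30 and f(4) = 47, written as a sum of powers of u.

L_0(u) = (u - 3)(u - 4) / [2] = (1/2)u^2 - (7/2)u + 6
L_1(u) = (u - 2)(u - 4) / [-1] = -u^2 + 6u - 8
L_2(u) = (u - 2)(u - 3) / [2] = (1/2)u^2 - (5/2)u + 3
f(u) = 17·L_0 + 30·L_1 + 47·L_2
  17·L_0(u) = (17/2)u^2 - (119/2)u + 102
  30·L_1(u) = -30u^2 + 180u - 240
  47·L_2(u) = (47/2)u^2 - (235/2)u + 141
Adding term by term: 2u^2 + 3u + 3

f(u) = 2u^2 + 3u + 3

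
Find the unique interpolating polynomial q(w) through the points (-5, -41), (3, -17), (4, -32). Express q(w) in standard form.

Build the Lagrange basis polynomials:
L_0(w) = (w - 3)(w - 4) / [72] = (1/72)w^2 - (7/72)w + 1/6
L_1(w) = (w + 5)(w - 4) / [-8] = -(1/8)w^2 - (1/8)w + 5/2
L_2(w) = (w + 5)(w - 3) / [9] = (1/9)w^2 + (2/9)w - 5/3
q(w) = (-41)·L_0 + (-17)·L_1 + (-32)·L_2
  (-41)·L_0(w) = -(41/72)w^2 + (287/72)w - 41/6
  (-17)·L_1(w) = (17/8)w^2 + (17/8)w - 85/2
  (-32)·L_2(w) = -(32/9)w^2 - (64/9)w + 160/3
Adding term by term: -2w^2 - w + 4

q(w) = -2w^2 - w + 4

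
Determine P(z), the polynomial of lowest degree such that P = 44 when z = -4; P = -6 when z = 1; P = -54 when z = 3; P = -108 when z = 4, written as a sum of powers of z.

P(z) = -z^3 - 2z^2 - 3z

L_0(z) = (z - 1)(z - 3)(z - 4) / [-280] = -(1/280)z^3 + (1/35)z^2 - (19/280)z + 3/70
L_1(z) = (z + 4)(z - 3)(z - 4) / [30] = (1/30)z^3 - (1/10)z^2 - (8/15)z + 8/5
L_2(z) = (z + 4)(z - 1)(z - 4) / [-14] = -(1/14)z^3 + (1/14)z^2 + (8/7)z - 8/7
L_3(z) = (z + 4)(z - 1)(z - 3) / [24] = (1/24)z^3 - (13/24)z + 1/2
P(z) = 44·L_0 + (-6)·L_1 + (-54)·L_2 + (-108)·L_3
  44·L_0(z) = -(11/70)z^3 + (44/35)z^2 - (209/70)z + 66/35
  (-6)·L_1(z) = -(1/5)z^3 + (3/5)z^2 + (16/5)z - 48/5
  (-54)·L_2(z) = (27/7)z^3 - (27/7)z^2 - (432/7)z + 432/7
  (-108)·L_3(z) = -(9/2)z^3 + (117/2)z - 54
Adding term by term: -z^3 - 2z^2 - 3z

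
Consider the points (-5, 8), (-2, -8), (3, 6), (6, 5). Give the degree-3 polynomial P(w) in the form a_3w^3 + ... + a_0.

P(w) = -(169/1320)w^3 + (111/220)w^2 + (383/120)w - 205/44

Build the Lagrange basis polynomials:
L_0(w) = (w + 2)(w - 3)(w - 6) / [-264] = -(1/264)w^3 + (7/264)w^2 - 3/22
L_1(w) = (w + 5)(w - 3)(w - 6) / [120] = (1/120)w^3 - (1/30)w^2 - (9/40)w + 3/4
L_2(w) = (w + 5)(w + 2)(w - 6) / [-120] = -(1/120)w^3 - (1/120)w^2 + (4/15)w + 1/2
L_3(w) = (w + 5)(w + 2)(w - 3) / [264] = (1/264)w^3 + (1/66)w^2 - (1/24)w - 5/44
P(w) = 8·L_0 + (-8)·L_1 + 6·L_2 + 5·L_3
  8·L_0(w) = -(1/33)w^3 + (7/33)w^2 - 12/11
  (-8)·L_1(w) = -(1/15)w^3 + (4/15)w^2 + (9/5)w - 6
  6·L_2(w) = -(1/20)w^3 - (1/20)w^2 + (8/5)w + 3
  5·L_3(w) = (5/264)w^3 + (5/66)w^2 - (5/24)w - 25/44
Adding term by term: -(169/1320)w^3 + (111/220)w^2 + (383/120)w - 205/44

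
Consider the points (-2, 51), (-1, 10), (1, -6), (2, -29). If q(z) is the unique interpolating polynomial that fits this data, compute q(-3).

146

Evaluate each Lagrange basis at z = -3:
L_0(-3) = (-2)·(-4)·(-5)/[(-1)·(-3)·(-4)] = 10/3
L_1(-3) = (-1)·(-4)·(-5)/[(1)·(-2)·(-3)] = -10/3
L_2(-3) = (-1)·(-2)·(-5)/[(3)·(2)·(-1)] = 5/3
L_3(-3) = (-1)·(-2)·(-4)/[(4)·(3)·(1)] = -2/3
Sum: 51·(10/3) + 10·(-10/3) + (-6)·(5/3) + (-29)·(-2/3) = 146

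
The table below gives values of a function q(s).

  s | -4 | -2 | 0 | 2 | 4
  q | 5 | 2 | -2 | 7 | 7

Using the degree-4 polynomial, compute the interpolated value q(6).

-60

Using Newton's divided-difference form:
q[-4,-2] = (2 - 5) / (-2 - (-4)) = -3/2
q[-2,0] = (-2 - 2) / (0 - (-2)) = -2
q[0,2] = (7 - (-2)) / (2 - 0) = 9/2
q[2,4] = (7 - 7) / (4 - 2) = 0
q[-4,-2,0] = (-2 - (-3/2)) / (0 - (-4)) = -1/8
q[-2,0,2] = (9/2 - (-2)) / (2 - (-2)) = 13/8
q[0,2,4] = (0 - 9/2) / (4 - 0) = -9/8
q[-4,-2,0,2] = (13/8 - (-1/8)) / (2 - (-4)) = 7/24
q[-2,0,2,4] = (-9/8 - 13/8) / (4 - (-2)) = -11/24
q[-4,-2,0,2,4] = (-11/24 - 7/24) / (4 - (-4)) = -3/32
q(6) = 5 + (-3/2)·(10) + (-1/8)·(10)·(8) + (7/24)·(10)·(8)·(6) + (-3/32)·(10)·(8)·(6)·(4) = -60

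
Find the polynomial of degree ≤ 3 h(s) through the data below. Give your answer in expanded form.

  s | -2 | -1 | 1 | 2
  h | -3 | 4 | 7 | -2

Newton's divided differences:
h[-2,-1] = (4 - (-3)) / (-1 - (-2)) = 7
h[-1,1] = (7 - 4) / (1 - (-1)) = 3/2
h[1,2] = (-2 - 7) / (2 - 1) = -9
h[-2,-1,1] = (3/2 - 7) / (1 - (-2)) = -11/6
h[-1,1,2] = (-9 - 3/2) / (2 - (-1)) = -7/2
h[-2,-1,1,2] = (-7/2 - (-11/6)) / (2 - (-2)) = -5/12
h(s) = -3 + 7·(s + 2) + (-11/6)·(s + 2)(s + 1) + (-5/12)·(s + 2)(s + 1)(s - 1)
Expanding: h(s) = -(5/12)s^3 - (8/3)s^2 + (23/12)s + 49/6

h(s) = -(5/12)s^3 - (8/3)s^2 + (23/12)s + 49/6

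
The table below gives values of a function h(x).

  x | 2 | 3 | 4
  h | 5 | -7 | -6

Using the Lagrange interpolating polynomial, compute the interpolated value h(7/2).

-65/8

Evaluate each Lagrange basis at x = 7/2:
L_0(7/2) = (1/2)·(-1/2)/[(-1)·(-2)] = -1/8
L_1(7/2) = (3/2)·(-1/2)/[(1)·(-1)] = 3/4
L_2(7/2) = (3/2)·(1/2)/[(2)·(1)] = 3/8
Sum: 5·(-1/8) + (-7)·(3/4) + (-6)·(3/8) = -65/8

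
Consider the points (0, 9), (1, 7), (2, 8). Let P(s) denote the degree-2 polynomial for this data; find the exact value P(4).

19

Evaluate each Lagrange basis at s = 4:
L_0(4) = (3)·(2)/[(-1)·(-2)] = 3
L_1(4) = (4)·(2)/[(1)·(-1)] = -8
L_2(4) = (4)·(3)/[(2)·(1)] = 6
Sum: 9·(3) + 7·(-8) + 8·(6) = 19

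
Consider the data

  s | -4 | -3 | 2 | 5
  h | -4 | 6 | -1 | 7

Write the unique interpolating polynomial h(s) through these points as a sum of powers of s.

Newton's divided differences:
h[-4,-3] = (6 - (-4)) / (-3 - (-4)) = 10
h[-3,2] = (-1 - 6) / (2 - (-3)) = -7/5
h[2,5] = (7 - (-1)) / (5 - 2) = 8/3
h[-4,-3,2] = (-7/5 - 10) / (2 - (-4)) = -19/10
h[-3,2,5] = (8/3 - (-7/5)) / (5 - (-3)) = 61/120
h[-4,-3,2,5] = (61/120 - (-19/10)) / (5 - (-4)) = 289/1080
h(s) = -4 + 10·(s + 4) + (-19/10)·(s + 4)(s + 3) + (289/1080)·(s + 4)(s + 3)(s - 2)
Expanding: h(s) = (289/1080)s^3 - (607/1080)s^2 - (2071/540)s + 61/9

h(s) = (289/1080)s^3 - (607/1080)s^2 - (2071/540)s + 61/9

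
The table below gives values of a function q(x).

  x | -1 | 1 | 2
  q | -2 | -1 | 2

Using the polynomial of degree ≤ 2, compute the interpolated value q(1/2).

Using Newton's divided-difference form:
q[-1,1] = (-1 - (-2)) / (1 - (-1)) = 1/2
q[1,2] = (2 - (-1)) / (2 - 1) = 3
q[-1,1,2] = (3 - 1/2) / (2 - (-1)) = 5/6
q(1/2) = -2 + (1/2)·(3/2) + (5/6)·(3/2)·(-1/2) = -15/8

-15/8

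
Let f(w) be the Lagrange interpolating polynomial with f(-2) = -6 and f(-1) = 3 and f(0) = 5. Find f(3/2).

L_0(3/2) = (5/2)·(3/2)/[(-1)·(-2)] = 15/8
L_1(3/2) = (7/2)·(3/2)/[(1)·(-1)] = -21/4
L_2(3/2) = (7/2)·(5/2)/[(2)·(1)] = 35/8
Sum: (-6)·(15/8) + 3·(-21/4) + 5·(35/8) = -41/8

-41/8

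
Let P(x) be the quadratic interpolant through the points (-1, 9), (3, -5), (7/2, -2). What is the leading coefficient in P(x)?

19/9

Build the Lagrange basis polynomials:
L_0(x) = (x - 3)(x - 7/2) / [18] = (1/18)x^2 - (13/36)x + 7/12
L_1(x) = (x + 1)(x - 7/2) / [-2] = -(1/2)x^2 + (5/4)x + 7/4
L_2(x) = (x + 1)(x - 3) / [9/4] = (4/9)x^2 - (8/9)x - 4/3
P(x) = 9·L_0 + (-5)·L_1 + (-2)·L_2
Only the coefficient of x^2 is needed; take it from each L_i and combine:
9·(1/18) + (-5)·(-1/2) + (-2)·(4/9) = 19/9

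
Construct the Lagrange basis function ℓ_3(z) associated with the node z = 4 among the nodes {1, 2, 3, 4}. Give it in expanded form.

ℓ_3(z) = (z - 1)(z - 2)(z - 3) / [(3)·(2)·(1)]
       = (z^3 - 6z^2 + 11z - 6) / (6)

ℓ_3(z) = (1/6)z^3 - z^2 + (11/6)z - 1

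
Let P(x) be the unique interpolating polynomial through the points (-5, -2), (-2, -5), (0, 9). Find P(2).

Evaluate each Lagrange basis at x = 2:
L_0(2) = (4)·(2)/[(-3)·(-5)] = 8/15
L_1(2) = (7)·(2)/[(3)·(-2)] = -7/3
L_2(2) = (7)·(4)/[(5)·(2)] = 14/5
Sum: (-2)·(8/15) + (-5)·(-7/3) + 9·(14/5) = 179/5

179/5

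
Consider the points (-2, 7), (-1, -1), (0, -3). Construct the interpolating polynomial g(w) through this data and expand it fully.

L_0(w) = (w + 1)w / [2] = (1/2)w^2 + (1/2)w
L_1(w) = (w + 2)w / [-1] = -w^2 - 2w
L_2(w) = (w + 2)(w + 1) / [2] = (1/2)w^2 + (3/2)w + 1
g(w) = 7·L_0 + (-1)·L_1 + (-3)·L_2
  7·L_0(w) = (7/2)w^2 + (7/2)w
  (-1)·L_1(w) = w^2 + 2w
  (-3)·L_2(w) = -(3/2)w^2 - (9/2)w - 3
Adding term by term: 3w^2 + w - 3

g(w) = 3w^2 + w - 3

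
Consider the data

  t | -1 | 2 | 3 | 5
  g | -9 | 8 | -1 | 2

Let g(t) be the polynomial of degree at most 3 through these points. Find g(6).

Using Newton's divided-difference form:
g[-1,2] = (8 - (-9)) / (2 - (-1)) = 17/3
g[2,3] = (-1 - 8) / (3 - 2) = -9
g[3,5] = (2 - (-1)) / (5 - 3) = 3/2
g[-1,2,3] = (-9 - 17/3) / (3 - (-1)) = -11/3
g[2,3,5] = (3/2 - (-9)) / (5 - 2) = 7/2
g[-1,2,3,5] = (7/2 - (-11/3)) / (5 - (-1)) = 43/36
g(6) = -9 + (17/3)·(7) + (-11/3)·(7)·(4) + (43/36)·(7)·(4)·(3) = 85/3

85/3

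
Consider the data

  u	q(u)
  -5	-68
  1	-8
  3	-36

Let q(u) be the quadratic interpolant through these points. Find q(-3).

-24

Using Newton's divided-difference form:
q[-5,1] = (-8 - (-68)) / (1 - (-5)) = 10
q[1,3] = (-36 - (-8)) / (3 - 1) = -14
q[-5,1,3] = (-14 - 10) / (3 - (-5)) = -3
q(-3) = -68 + 10·(2) + (-3)·(2)·(-4) = -24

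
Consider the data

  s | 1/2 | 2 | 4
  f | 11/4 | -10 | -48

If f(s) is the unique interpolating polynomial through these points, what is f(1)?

Evaluate each Lagrange basis at s = 1:
L_0(1) = (-1)·(-3)/[(-3/2)·(-7/2)] = 4/7
L_1(1) = (1/2)·(-3)/[(3/2)·(-2)] = 1/2
L_2(1) = (1/2)·(-1)/[(7/2)·(2)] = -1/14
Sum: 11/4·(4/7) + (-10)·(1/2) + (-48)·(-1/14) = 0

0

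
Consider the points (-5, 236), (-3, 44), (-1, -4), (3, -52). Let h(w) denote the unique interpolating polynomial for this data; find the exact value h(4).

-124

Using Newton's divided-difference form:
h[-5,-3] = (44 - 236) / (-3 - (-5)) = -96
h[-3,-1] = (-4 - 44) / (-1 - (-3)) = -24
h[-1,3] = (-52 - (-4)) / (3 - (-1)) = -12
h[-5,-3,-1] = (-24 - (-96)) / (-1 - (-5)) = 18
h[-3,-1,3] = (-12 - (-24)) / (3 - (-3)) = 2
h[-5,-3,-1,3] = (2 - 18) / (3 - (-5)) = -2
h(4) = 236 + (-96)·(9) + 18·(9)·(7) + (-2)·(9)·(7)·(5) = -124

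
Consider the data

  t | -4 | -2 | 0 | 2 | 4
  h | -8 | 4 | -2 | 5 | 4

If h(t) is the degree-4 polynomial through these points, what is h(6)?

-78

Evaluate each Lagrange basis at t = 6:
L_0(6) = (8)·(6)·(4)·(2)/[(-2)·(-4)·(-6)·(-8)] = 1
L_1(6) = (10)·(6)·(4)·(2)/[(2)·(-2)·(-4)·(-6)] = -5
L_2(6) = (10)·(8)·(4)·(2)/[(4)·(2)·(-2)·(-4)] = 10
L_3(6) = (10)·(8)·(6)·(2)/[(6)·(4)·(2)·(-2)] = -10
L_4(6) = (10)·(8)·(6)·(4)/[(8)·(6)·(4)·(2)] = 5
Sum: (-8)·(1) + 4·(-5) + (-2)·(10) + 5·(-10) + 4·(5) = -78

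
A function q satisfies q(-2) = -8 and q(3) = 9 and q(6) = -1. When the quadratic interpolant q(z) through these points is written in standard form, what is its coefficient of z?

509/120

L_0(z) = (z - 3)(z - 6) / [40] = (1/40)z^2 - (9/40)z + 9/20
L_1(z) = (z + 2)(z - 6) / [-15] = -(1/15)z^2 + (4/15)z + 4/5
L_2(z) = (z + 2)(z - 3) / [24] = (1/24)z^2 - (1/24)z - 1/4
q(z) = (-8)·L_0 + 9·L_1 + (-1)·L_2
Only the coefficient of z is needed; take it from each L_i and combine:
(-8)·(-9/40) + 9·(4/15) + (-1)·(-1/24) = 509/120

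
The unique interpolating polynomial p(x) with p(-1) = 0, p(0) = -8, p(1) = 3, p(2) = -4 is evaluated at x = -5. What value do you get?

Evaluate each Lagrange basis at x = -5:
L_0(-5) = (-5)·(-6)·(-7)/[(-1)·(-2)·(-3)] = 35
L_1(-5) = (-4)·(-6)·(-7)/[(1)·(-1)·(-2)] = -84
L_2(-5) = (-4)·(-5)·(-7)/[(2)·(1)·(-1)] = 70
L_3(-5) = (-4)·(-5)·(-6)/[(3)·(2)·(1)] = -20
Sum: 0 + (-8)·(-84) + 3·(70) + (-4)·(-20) = 962

962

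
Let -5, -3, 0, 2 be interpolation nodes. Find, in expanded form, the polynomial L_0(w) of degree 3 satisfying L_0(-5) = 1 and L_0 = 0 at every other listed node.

L_0(w) = -(1/70)w^3 - (1/70)w^2 + (3/35)w

L_0(w) = (w + 3)w(w - 2) / [(-2)·(-5)·(-7)]
       = (w^3 + w^2 - 6w) / (-70)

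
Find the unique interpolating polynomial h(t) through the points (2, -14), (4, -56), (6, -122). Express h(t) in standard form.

h(t) = -3t^2 - 3t + 4

Build the Lagrange basis polynomials:
L_0(t) = (t - 4)(t - 6) / [8] = (1/8)t^2 - (5/4)t + 3
L_1(t) = (t - 2)(t - 6) / [-4] = -(1/4)t^2 + 2t - 3
L_2(t) = (t - 2)(t - 4) / [8] = (1/8)t^2 - (3/4)t + 1
h(t) = (-14)·L_0 + (-56)·L_1 + (-122)·L_2
  (-14)·L_0(t) = -(7/4)t^2 + (35/2)t - 42
  (-56)·L_1(t) = 14t^2 - 112t + 168
  (-122)·L_2(t) = -(61/4)t^2 + (183/2)t - 122
Adding term by term: -3t^2 - 3t + 4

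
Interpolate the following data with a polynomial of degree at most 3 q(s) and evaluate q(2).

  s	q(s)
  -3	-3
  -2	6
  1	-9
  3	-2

-32/3

L_0(2) = (4)·(1)·(-1)/[(-1)·(-4)·(-6)] = 1/6
L_1(2) = (5)·(1)·(-1)/[(1)·(-3)·(-5)] = -1/3
L_2(2) = (5)·(4)·(-1)/[(4)·(3)·(-2)] = 5/6
L_3(2) = (5)·(4)·(1)/[(6)·(5)·(2)] = 1/3
Sum: (-3)·(1/6) + 6·(-1/3) + (-9)·(5/6) + (-2)·(1/3) = -32/3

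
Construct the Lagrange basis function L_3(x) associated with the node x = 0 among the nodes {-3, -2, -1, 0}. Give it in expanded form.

L_3(x) = (1/6)x^3 + x^2 + (11/6)x + 1

L_3(x) = (x + 3)(x + 2)(x + 1) / [(3)·(2)·(1)]
       = (x^3 + 6x^2 + 11x + 6) / (6)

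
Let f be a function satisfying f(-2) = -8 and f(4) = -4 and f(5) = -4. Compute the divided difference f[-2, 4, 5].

f[-2,4] = (-4 - (-8)) / (4 - (-2)) = 2/3
f[4,5] = (-4 - (-4)) / (5 - 4) = 0
f[-2,4,5] = (0 - 2/3) / (5 - (-2)) = -2/21

-2/21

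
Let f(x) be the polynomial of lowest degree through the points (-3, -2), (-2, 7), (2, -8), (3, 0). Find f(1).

-32/5

Using Newton's divided-difference form:
f[-3,-2] = (7 - (-2)) / (-2 - (-3)) = 9
f[-2,2] = (-8 - 7) / (2 - (-2)) = -15/4
f[2,3] = (0 - (-8)) / (3 - 2) = 8
f[-3,-2,2] = (-15/4 - 9) / (2 - (-3)) = -51/20
f[-2,2,3] = (8 - (-15/4)) / (3 - (-2)) = 47/20
f[-3,-2,2,3] = (47/20 - (-51/20)) / (3 - (-3)) = 49/60
f(1) = -2 + 9·(4) + (-51/20)·(4)·(3) + (49/60)·(4)·(3)·(-1) = -32/5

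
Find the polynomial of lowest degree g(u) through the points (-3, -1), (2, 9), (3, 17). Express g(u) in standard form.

g(u) = u^2 + 3u - 1

Build the Lagrange basis polynomials:
L_0(u) = (u - 2)(u - 3) / [30] = (1/30)u^2 - (1/6)u + 1/5
L_1(u) = (u + 3)(u - 3) / [-5] = -(1/5)u^2 + 9/5
L_2(u) = (u + 3)(u - 2) / [6] = (1/6)u^2 + (1/6)u - 1
g(u) = (-1)·L_0 + 9·L_1 + 17·L_2
  (-1)·L_0(u) = -(1/30)u^2 + (1/6)u - 1/5
  9·L_1(u) = -(9/5)u^2 + 81/5
  17·L_2(u) = (17/6)u^2 + (17/6)u - 17
Adding term by term: u^2 + 3u - 1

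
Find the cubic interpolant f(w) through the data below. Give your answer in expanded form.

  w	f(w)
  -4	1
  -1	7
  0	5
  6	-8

f(w) = (41/420)w^3 - (43/84)w^2 - (274/105)w + 5

Newton's divided differences:
f[-4,-1] = (7 - 1) / (-1 - (-4)) = 2
f[-1,0] = (5 - 7) / (0 - (-1)) = -2
f[0,6] = (-8 - 5) / (6 - 0) = -13/6
f[-4,-1,0] = (-2 - 2) / (0 - (-4)) = -1
f[-1,0,6] = (-13/6 - (-2)) / (6 - (-1)) = -1/42
f[-4,-1,0,6] = (-1/42 - (-1)) / (6 - (-4)) = 41/420
f(w) = 1 + 2·(w + 4) + (-1)·(w + 4)(w + 1) + (41/420)·(w + 4)(w + 1)w
Expanding: f(w) = (41/420)w^3 - (43/84)w^2 - (274/105)w + 5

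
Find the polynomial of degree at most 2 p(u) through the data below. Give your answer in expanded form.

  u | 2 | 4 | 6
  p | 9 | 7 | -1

Newton's divided differences:
p[2,4] = (7 - 9) / (4 - 2) = -1
p[4,6] = (-1 - 7) / (6 - 4) = -4
p[2,4,6] = (-4 - (-1)) / (6 - 2) = -3/4
p(u) = 9 + (-1)·(u - 2) + (-3/4)·(u - 2)(u - 4)
Expanding: p(u) = -(3/4)u^2 + (7/2)u + 5

p(u) = -(3/4)u^2 + (7/2)u + 5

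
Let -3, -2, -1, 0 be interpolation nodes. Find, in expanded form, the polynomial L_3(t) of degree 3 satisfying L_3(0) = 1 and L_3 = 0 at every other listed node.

L_3(t) = (t + 3)(t + 2)(t + 1) / [(3)·(2)·(1)]
       = (t^3 + 6t^2 + 11t + 6) / (6)

L_3(t) = (1/6)t^3 + t^2 + (11/6)t + 1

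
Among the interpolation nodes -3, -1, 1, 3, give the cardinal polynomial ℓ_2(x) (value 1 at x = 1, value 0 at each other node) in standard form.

ℓ_2(x) = (x + 3)(x + 1)(x - 3) / [(4)·(2)·(-2)]
       = (x^3 + x^2 - 9x - 9) / (-16)

ℓ_2(x) = -(1/16)x^3 - (1/16)x^2 + (9/16)x + 9/16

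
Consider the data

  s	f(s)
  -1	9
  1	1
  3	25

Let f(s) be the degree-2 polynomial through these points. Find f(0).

Using Newton's divided-difference form:
f[-1,1] = (1 - 9) / (1 - (-1)) = -4
f[1,3] = (25 - 1) / (3 - 1) = 12
f[-1,1,3] = (12 - (-4)) / (3 - (-1)) = 4
f(0) = 9 + (-4)·(1) + 4·(1)·(-1) = 1

1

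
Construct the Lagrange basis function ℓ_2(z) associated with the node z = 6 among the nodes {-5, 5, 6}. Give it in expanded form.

ℓ_2(z) = (1/11)z^2 - 25/11

ℓ_2(z) = (z + 5)(z - 5) / [(11)·(1)]
       = (z^2 - 25) / (11)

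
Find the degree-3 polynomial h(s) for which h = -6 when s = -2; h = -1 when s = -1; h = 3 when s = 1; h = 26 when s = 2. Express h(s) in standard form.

h(s) = 2s^3 + 3s^2 - 2

Newton's divided differences:
h[-2,-1] = (-1 - (-6)) / (-1 - (-2)) = 5
h[-1,1] = (3 - (-1)) / (1 - (-1)) = 2
h[1,2] = (26 - 3) / (2 - 1) = 23
h[-2,-1,1] = (2 - 5) / (1 - (-2)) = -1
h[-1,1,2] = (23 - 2) / (2 - (-1)) = 7
h[-2,-1,1,2] = (7 - (-1)) / (2 - (-2)) = 2
h(s) = -6 + 5·(s + 2) + (-1)·(s + 2)(s + 1) + 2·(s + 2)(s + 1)(s - 1)
Expanding: h(s) = 2s^3 + 3s^2 - 2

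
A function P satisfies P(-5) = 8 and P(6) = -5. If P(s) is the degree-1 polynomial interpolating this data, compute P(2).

-3/11

L_0(2) = (-4)/[(-11)] = 4/11
L_1(2) = (7)/[(11)] = 7/11
Sum: 8·(4/11) + (-5)·(7/11) = -3/11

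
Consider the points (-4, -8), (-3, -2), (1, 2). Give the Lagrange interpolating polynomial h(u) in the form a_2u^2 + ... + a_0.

Build the Lagrange basis polynomials:
L_0(u) = (u + 3)(u - 1) / [5] = (1/5)u^2 + (2/5)u - 3/5
L_1(u) = (u + 4)(u - 1) / [-4] = -(1/4)u^2 - (3/4)u + 1
L_2(u) = (u + 4)(u + 3) / [20] = (1/20)u^2 + (7/20)u + 3/5
h(u) = (-8)·L_0 + (-2)·L_1 + 2·L_2
  (-8)·L_0(u) = -(8/5)u^2 - (16/5)u + 24/5
  (-2)·L_1(u) = (1/2)u^2 + (3/2)u - 2
  2·L_2(u) = (1/10)u^2 + (7/10)u + 6/5
Adding term by term: -u^2 - u + 4

h(u) = -u^2 - u + 4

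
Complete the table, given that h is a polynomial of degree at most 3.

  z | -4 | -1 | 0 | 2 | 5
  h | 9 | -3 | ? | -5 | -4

-359/81

The 4 known values determine h uniquely (degree ≤ 3).
Evaluate each Lagrange basis at z = 0:
L_0(0) = (1)·(-2)·(-5)/[(-3)·(-6)·(-9)] = -5/81
L_1(0) = (4)·(-2)·(-5)/[(3)·(-3)·(-6)] = 20/27
L_2(0) = (4)·(1)·(-5)/[(6)·(3)·(-3)] = 10/27
L_3(0) = (4)·(1)·(-2)/[(9)·(6)·(3)] = -4/81
Sum: 9·(-5/81) + (-3)·(20/27) + (-5)·(10/27) + (-4)·(-4/81) = -359/81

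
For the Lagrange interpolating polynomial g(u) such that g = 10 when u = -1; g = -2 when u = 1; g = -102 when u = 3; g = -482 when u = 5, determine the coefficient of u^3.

Build the Lagrange basis polynomials:
L_0(u) = (u - 1)(u - 3)(u - 5) / [-48] = -(1/48)u^3 + (3/16)u^2 - (23/48)u + 5/16
L_1(u) = (u + 1)(u - 3)(u - 5) / [16] = (1/16)u^3 - (7/16)u^2 + (7/16)u + 15/16
L_2(u) = (u + 1)(u - 1)(u - 5) / [-16] = -(1/16)u^3 + (5/16)u^2 + (1/16)u - 5/16
L_3(u) = (u + 1)(u - 1)(u - 3) / [48] = (1/48)u^3 - (1/16)u^2 - (1/48)u + 1/16
g(u) = 10·L_0 + (-2)·L_1 + (-102)·L_2 + (-482)·L_3
Only the coefficient of u^3 is needed; take it from each L_i and combine:
10·(-1/48) + (-2)·(1/16) + (-102)·(-1/16) + (-482)·(1/48) = -4

-4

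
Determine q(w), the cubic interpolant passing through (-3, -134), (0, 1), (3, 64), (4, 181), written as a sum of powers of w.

q(w) = 4w^3 - 4w^2 - 3w + 1

Newton's divided differences:
q[-3,0] = (1 - (-134)) / (0 - (-3)) = 45
q[0,3] = (64 - 1) / (3 - 0) = 21
q[3,4] = (181 - 64) / (4 - 3) = 117
q[-3,0,3] = (21 - 45) / (3 - (-3)) = -4
q[0,3,4] = (117 - 21) / (4 - 0) = 24
q[-3,0,3,4] = (24 - (-4)) / (4 - (-3)) = 4
q(w) = -134 + 45·(w + 3) + (-4)·(w + 3)w + 4·(w + 3)w(w - 3)
Expanding: q(w) = 4w^3 - 4w^2 - 3w + 1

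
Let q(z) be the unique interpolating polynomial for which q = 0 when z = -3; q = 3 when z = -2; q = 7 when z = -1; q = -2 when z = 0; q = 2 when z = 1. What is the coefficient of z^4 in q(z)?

The leading coefficient equals the top divided difference q[-3,-2,-1,0,1].
q[-3,-2] = (3 - 0) / (-2 - (-3)) = 3
q[-2,-1] = (7 - 3) / (-1 - (-2)) = 4
q[-1,0] = (-2 - 7) / (0 - (-1)) = -9
q[0,1] = (2 - (-2)) / (1 - 0) = 4
q[-3,-2,-1] = (4 - 3) / (-1 - (-3)) = 1/2
q[-2,-1,0] = (-9 - 4) / (0 - (-2)) = -13/2
q[-1,0,1] = (4 - (-9)) / (1 - (-1)) = 13/2
q[-3,-2,-1,0] = (-13/2 - 1/2) / (0 - (-3)) = -7/3
q[-2,-1,0,1] = (13/2 - (-13/2)) / (1 - (-2)) = 13/3
q[-3,-2,-1,0,1] = (13/3 - (-7/3)) / (1 - (-3)) = 5/3

5/3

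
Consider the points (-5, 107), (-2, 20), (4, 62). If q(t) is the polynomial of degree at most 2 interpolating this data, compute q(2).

16

Evaluate each Lagrange basis at t = 2:
L_0(2) = (4)·(-2)/[(-3)·(-9)] = -8/27
L_1(2) = (7)·(-2)/[(3)·(-6)] = 7/9
L_2(2) = (7)·(4)/[(9)·(6)] = 14/27
Sum: 107·(-8/27) + 20·(7/9) + 62·(14/27) = 16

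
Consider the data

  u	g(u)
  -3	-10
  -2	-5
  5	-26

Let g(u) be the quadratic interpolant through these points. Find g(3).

Using Newton's divided-difference form:
g[-3,-2] = (-5 - (-10)) / (-2 - (-3)) = 5
g[-2,5] = (-26 - (-5)) / (5 - (-2)) = -3
g[-3,-2,5] = (-3 - 5) / (5 - (-3)) = -1
g(3) = -10 + 5·(6) + (-1)·(6)·(5) = -10

-10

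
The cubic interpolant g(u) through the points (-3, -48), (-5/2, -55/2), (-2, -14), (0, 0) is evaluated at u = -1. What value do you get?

-2

Using Newton's divided-difference form:
g[-3,-5/2] = (-55/2 - (-48)) / (-5/2 - (-3)) = 41
g[-5/2,-2] = (-14 - (-55/2)) / (-2 - (-5/2)) = 27
g[-2,0] = (0 - (-14)) / (0 - (-2)) = 7
g[-3,-5/2,-2] = (27 - 41) / (-2 - (-3)) = -14
g[-5/2,-2,0] = (7 - 27) / (0 - (-5/2)) = -8
g[-3,-5/2,-2,0] = (-8 - (-14)) / (0 - (-3)) = 2
g(-1) = -48 + 41·(2) + (-14)·(2)·(3/2) + 2·(2)·(3/2)·(1) = -2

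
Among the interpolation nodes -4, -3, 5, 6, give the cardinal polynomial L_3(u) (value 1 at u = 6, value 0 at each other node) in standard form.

L_3(u) = (1/90)u^3 + (1/45)u^2 - (23/90)u - 2/3

L_3(u) = (u + 4)(u + 3)(u - 5) / [(10)·(9)·(1)]
       = (u^3 + 2u^2 - 23u - 60) / (90)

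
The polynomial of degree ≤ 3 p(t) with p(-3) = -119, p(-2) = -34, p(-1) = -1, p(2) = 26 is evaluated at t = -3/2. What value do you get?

-25/2

Evaluate each Lagrange basis at t = -3/2:
L_0(-3/2) = (1/2)·(-1/2)·(-7/2)/[(-1)·(-2)·(-5)] = -7/80
L_1(-3/2) = (3/2)·(-1/2)·(-7/2)/[(1)·(-1)·(-4)] = 21/32
L_2(-3/2) = (3/2)·(1/2)·(-7/2)/[(2)·(1)·(-3)] = 7/16
L_3(-3/2) = (3/2)·(1/2)·(-1/2)/[(5)·(4)·(3)] = -1/160
Sum: (-119)·(-7/80) + (-34)·(21/32) + (-1)·(7/16) + 26·(-1/160) = -25/2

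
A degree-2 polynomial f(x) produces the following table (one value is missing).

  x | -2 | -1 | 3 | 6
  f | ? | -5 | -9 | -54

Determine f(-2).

-14

The 3 known values determine f uniquely (degree ≤ 2).
Evaluate each Lagrange basis at x = -2:
L_0(-2) = (-5)·(-8)/[(-4)·(-7)] = 10/7
L_1(-2) = (-1)·(-8)/[(4)·(-3)] = -2/3
L_2(-2) = (-1)·(-5)/[(7)·(3)] = 5/21
Sum: (-5)·(10/7) + (-9)·(-2/3) + (-54)·(5/21) = -14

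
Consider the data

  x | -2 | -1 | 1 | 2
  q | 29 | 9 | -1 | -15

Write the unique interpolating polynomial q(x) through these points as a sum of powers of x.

q(x) = -2x^3 + x^2 - 3x + 3

Build the Lagrange basis polynomials:
L_0(x) = (x + 1)(x - 1)(x - 2) / [-12] = -(1/12)x^3 + (1/6)x^2 + (1/12)x - 1/6
L_1(x) = (x + 2)(x - 1)(x - 2) / [6] = (1/6)x^3 - (1/6)x^2 - (2/3)x + 2/3
L_2(x) = (x + 2)(x + 1)(x - 2) / [-6] = -(1/6)x^3 - (1/6)x^2 + (2/3)x + 2/3
L_3(x) = (x + 2)(x + 1)(x - 1) / [12] = (1/12)x^3 + (1/6)x^2 - (1/12)x - 1/6
q(x) = 29·L_0 + 9·L_1 + (-1)·L_2 + (-15)·L_3
  29·L_0(x) = -(29/12)x^3 + (29/6)x^2 + (29/12)x - 29/6
  9·L_1(x) = (3/2)x^3 - (3/2)x^2 - 6x + 6
  (-1)·L_2(x) = (1/6)x^3 + (1/6)x^2 - (2/3)x - 2/3
  (-15)·L_3(x) = -(5/4)x^3 - (5/2)x^2 + (5/4)x + 5/2
Adding term by term: -2x^3 + x^2 - 3x + 3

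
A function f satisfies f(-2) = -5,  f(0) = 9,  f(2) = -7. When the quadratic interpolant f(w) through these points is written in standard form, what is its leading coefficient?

-15/4

The leading coefficient equals the top divided difference f[-2,0,2].
f[-2,0] = (9 - (-5)) / (0 - (-2)) = 7
f[0,2] = (-7 - 9) / (2 - 0) = -8
f[-2,0,2] = (-8 - 7) / (2 - (-2)) = -15/4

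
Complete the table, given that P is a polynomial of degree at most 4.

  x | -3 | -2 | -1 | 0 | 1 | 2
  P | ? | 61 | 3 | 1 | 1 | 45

The 5 known values determine P uniquely (degree ≤ 4).
Evaluate each Lagrange basis at x = -3:
L_0(-3) = (-2)·(-3)·(-4)·(-5)/[(-1)·(-2)·(-3)·(-4)] = 5
L_1(-3) = (-1)·(-3)·(-4)·(-5)/[(1)·(-1)·(-2)·(-3)] = -10
L_2(-3) = (-1)·(-2)·(-4)·(-5)/[(2)·(1)·(-1)·(-2)] = 10
L_3(-3) = (-1)·(-2)·(-3)·(-5)/[(3)·(2)·(1)·(-1)] = -5
L_4(-3) = (-1)·(-2)·(-3)·(-4)/[(4)·(3)·(2)·(1)] = 1
Sum: 61·(5) + 3·(-10) + 1·(10) + 1·(-5) + 45·(1) = 325

325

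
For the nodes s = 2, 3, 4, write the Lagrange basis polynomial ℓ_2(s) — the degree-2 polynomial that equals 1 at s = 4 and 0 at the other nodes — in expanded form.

ℓ_2(s) = (1/2)s^2 - (5/2)s + 3

ℓ_2(s) = (s - 2)(s - 3) / [(2)·(1)]
       = (s^2 - 5s + 6) / (2)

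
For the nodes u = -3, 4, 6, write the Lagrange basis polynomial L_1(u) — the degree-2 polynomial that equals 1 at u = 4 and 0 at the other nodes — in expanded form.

L_1(u) = -(1/14)u^2 + (3/14)u + 9/7

L_1(u) = (u + 3)(u - 6) / [(7)·(-2)]
       = (u^2 - 3u - 18) / (-14)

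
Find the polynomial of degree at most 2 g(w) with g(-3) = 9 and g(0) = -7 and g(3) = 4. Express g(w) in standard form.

Build the Lagrange basis polynomials:
L_0(w) = w(w - 3) / [18] = (1/18)w^2 - (1/6)w
L_1(w) = (w + 3)(w - 3) / [-9] = -(1/9)w^2 + 1
L_2(w) = (w + 3)w / [18] = (1/18)w^2 + (1/6)w
g(w) = 9·L_0 + (-7)·L_1 + 4·L_2
  9·L_0(w) = (1/2)w^2 - (3/2)w
  (-7)·L_1(w) = (7/9)w^2 - 7
  4·L_2(w) = (2/9)w^2 + (2/3)w
Adding term by term: (3/2)w^2 - (5/6)w - 7

g(w) = (3/2)w^2 - (5/6)w - 7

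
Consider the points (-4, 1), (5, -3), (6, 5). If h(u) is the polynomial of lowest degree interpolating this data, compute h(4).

L_0(4) = (-1)·(-2)/[(-9)·(-10)] = 1/45
L_1(4) = (8)·(-2)/[(9)·(-1)] = 16/9
L_2(4) = (8)·(-1)/[(10)·(1)] = -4/5
Sum: 1·(1/45) + (-3)·(16/9) + 5·(-4/5) = -419/45

-419/45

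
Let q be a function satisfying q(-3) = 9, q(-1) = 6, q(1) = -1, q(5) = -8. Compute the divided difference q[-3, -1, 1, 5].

19/192

q[-3,-1] = (6 - 9) / (-1 - (-3)) = -3/2
q[-1,1] = (-1 - 6) / (1 - (-1)) = -7/2
q[1,5] = (-8 - (-1)) / (5 - 1) = -7/4
q[-3,-1,1] = (-7/2 - (-3/2)) / (1 - (-3)) = -1/2
q[-1,1,5] = (-7/4 - (-7/2)) / (5 - (-1)) = 7/24
q[-3,-1,1,5] = (7/24 - (-1/2)) / (5 - (-3)) = 19/192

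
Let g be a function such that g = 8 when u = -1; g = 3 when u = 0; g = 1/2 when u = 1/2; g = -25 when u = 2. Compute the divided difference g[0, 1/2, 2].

g[0,1/2] = (1/2 - 3) / (1/2 - 0) = -5
g[1/2,2] = (-25 - 1/2) / (2 - 1/2) = -17
g[0,1/2,2] = (-17 - (-5)) / (2 - 0) = -6

-6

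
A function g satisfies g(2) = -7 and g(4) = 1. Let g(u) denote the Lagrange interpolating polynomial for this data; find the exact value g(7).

13

L_0(7) = (3)/[(-2)] = -3/2
L_1(7) = (5)/[(2)] = 5/2
Sum: (-7)·(-3/2) + 1·(5/2) = 13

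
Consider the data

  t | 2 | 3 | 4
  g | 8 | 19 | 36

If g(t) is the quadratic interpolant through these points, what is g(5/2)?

L_0(5/2) = (-1/2)·(-3/2)/[(-1)·(-2)] = 3/8
L_1(5/2) = (1/2)·(-3/2)/[(1)·(-1)] = 3/4
L_2(5/2) = (1/2)·(-1/2)/[(2)·(1)] = -1/8
Sum: 8·(3/8) + 19·(3/4) + 36·(-1/8) = 51/4

51/4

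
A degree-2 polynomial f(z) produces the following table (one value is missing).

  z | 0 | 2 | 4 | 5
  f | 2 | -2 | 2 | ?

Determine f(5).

7

The 3 known values determine f uniquely (degree ≤ 2).
Evaluate each Lagrange basis at z = 5:
L_0(5) = (3)·(1)/[(-2)·(-4)] = 3/8
L_1(5) = (5)·(1)/[(2)·(-2)] = -5/4
L_2(5) = (5)·(3)/[(4)·(2)] = 15/8
Sum: 2·(3/8) + (-2)·(-5/4) + 2·(15/8) = 7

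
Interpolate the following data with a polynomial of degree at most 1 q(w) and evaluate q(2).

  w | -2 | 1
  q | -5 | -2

Evaluate each Lagrange basis at w = 2:
L_0(2) = (1)/[(-3)] = -1/3
L_1(2) = (4)/[(3)] = 4/3
Sum: (-5)·(-1/3) + (-2)·(4/3) = -1

-1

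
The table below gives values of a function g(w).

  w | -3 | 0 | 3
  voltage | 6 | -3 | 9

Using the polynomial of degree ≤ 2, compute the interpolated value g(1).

-4/3

L_0(1) = (1)·(-2)/[(-3)·(-6)] = -1/9
L_1(1) = (4)·(-2)/[(3)·(-3)] = 8/9
L_2(1) = (4)·(1)/[(6)·(3)] = 2/9
Sum: 6·(-1/9) + (-3)·(8/9) + 9·(2/9) = -4/3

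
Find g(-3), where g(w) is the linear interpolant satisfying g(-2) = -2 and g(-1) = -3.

Evaluate each Lagrange basis at w = -3:
L_0(-3) = (-2)/[(-1)] = 2
L_1(-3) = (-1)/[(1)] = -1
Sum: (-2)·(2) + (-3)·(-1) = -1

-1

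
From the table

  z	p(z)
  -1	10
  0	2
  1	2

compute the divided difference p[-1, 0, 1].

4

p[-1,0] = (2 - 10) / (0 - (-1)) = -8
p[0,1] = (2 - 2) / (1 - 0) = 0
p[-1,0,1] = (0 - (-8)) / (1 - (-1)) = 4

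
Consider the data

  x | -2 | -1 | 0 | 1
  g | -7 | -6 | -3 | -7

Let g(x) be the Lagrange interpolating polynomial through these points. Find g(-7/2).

239/16

L_0(-7/2) = (-5/2)·(-7/2)·(-9/2)/[(-1)·(-2)·(-3)] = 105/16
L_1(-7/2) = (-3/2)·(-7/2)·(-9/2)/[(1)·(-1)·(-2)] = -189/16
L_2(-7/2) = (-3/2)·(-5/2)·(-9/2)/[(2)·(1)·(-1)] = 135/16
L_3(-7/2) = (-3/2)·(-5/2)·(-7/2)/[(3)·(2)·(1)] = -35/16
Sum: (-7)·(105/16) + (-6)·(-189/16) + (-3)·(135/16) + (-7)·(-35/16) = 239/16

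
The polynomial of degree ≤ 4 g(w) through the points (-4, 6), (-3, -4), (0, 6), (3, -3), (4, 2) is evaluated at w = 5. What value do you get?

Evaluate each Lagrange basis at w = 5:
L_0(5) = (8)·(5)·(2)·(1)/[(-1)·(-4)·(-7)·(-8)] = 5/14
L_1(5) = (9)·(5)·(2)·(1)/[(1)·(-3)·(-6)·(-7)] = -5/7
L_2(5) = (9)·(8)·(2)·(1)/[(4)·(3)·(-3)·(-4)] = 1
L_3(5) = (9)·(8)·(5)·(1)/[(7)·(6)·(3)·(-1)] = -20/7
L_4(5) = (9)·(8)·(5)·(2)/[(8)·(7)·(4)·(1)] = 45/14
Sum: 6·(5/14) + (-4)·(-5/7) + 6·(1) + (-3)·(-20/7) + 2·(45/14) = 26

26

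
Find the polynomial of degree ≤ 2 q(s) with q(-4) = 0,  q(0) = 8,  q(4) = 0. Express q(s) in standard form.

Build the Lagrange basis polynomials:
L_0(s) = s(s - 4) / [32] = (1/32)s^2 - (1/8)s
L_1(s) = (s + 4)(s - 4) / [-16] = -(1/16)s^2 + 1
L_2(s) = (s + 4)s / [32] = (1/32)s^2 + (1/8)s
q(s) = 0·L_0 + 8·L_1 + 0·L_2
  0·L_0(s) = 0
  8·L_1(s) = -(1/2)s^2 + 8
  0·L_2(s) = 0
Adding term by term: -(1/2)s^2 + 8

q(s) = -(1/2)s^2 + 8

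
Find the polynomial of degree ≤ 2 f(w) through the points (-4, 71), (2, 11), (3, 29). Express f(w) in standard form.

f(w) = 4w^2 - 2w - 1

Newton's divided differences:
f[-4,2] = (11 - 71) / (2 - (-4)) = -10
f[2,3] = (29 - 11) / (3 - 2) = 18
f[-4,2,3] = (18 - (-10)) / (3 - (-4)) = 4
f(w) = 71 + (-10)·(w + 4) + 4·(w + 4)(w - 2)
Expanding: f(w) = 4w^2 - 2w - 1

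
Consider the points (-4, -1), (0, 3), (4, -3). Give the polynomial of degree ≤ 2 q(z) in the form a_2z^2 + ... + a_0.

Build the Lagrange basis polynomials:
L_0(z) = z(z - 4) / [32] = (1/32)z^2 - (1/8)z
L_1(z) = (z + 4)(z - 4) / [-16] = -(1/16)z^2 + 1
L_2(z) = (z + 4)z / [32] = (1/32)z^2 + (1/8)z
q(z) = (-1)·L_0 + 3·L_1 + (-3)·L_2
  (-1)·L_0(z) = -(1/32)z^2 + (1/8)z
  3·L_1(z) = -(3/16)z^2 + 3
  (-3)·L_2(z) = -(3/32)z^2 - (3/8)z
Adding term by term: -(5/16)z^2 - (1/4)z + 3

q(z) = -(5/16)z^2 - (1/4)z + 3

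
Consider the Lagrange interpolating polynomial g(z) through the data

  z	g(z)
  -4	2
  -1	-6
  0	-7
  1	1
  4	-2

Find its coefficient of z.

Build the Lagrange basis polynomials:
L_0(z) = (z + 1)z(z - 1)(z - 4) / [480] = (1/480)z^4 - (1/120)z^3 - (1/480)z^2 + (1/120)z
L_1(z) = (z + 4)z(z - 1)(z - 4) / [-30] = -(1/30)z^4 + (1/30)z^3 + (8/15)z^2 - (8/15)z
L_2(z) = (z + 4)(z + 1)(z - 1)(z - 4) / [16] = (1/16)z^4 - (17/16)z^2 + 1
L_3(z) = (z + 4)(z + 1)z(z - 4) / [-30] = -(1/30)z^4 - (1/30)z^3 + (8/15)z^2 + (8/15)z
L_4(z) = (z + 4)(z + 1)z(z - 1) / [480] = (1/480)z^4 + (1/120)z^3 - (1/480)z^2 - (1/120)z
g(z) = 2·L_0 + (-6)·L_1 + (-7)·L_2 + 1·L_3 + (-2)·L_4
Only the coefficient of z is needed; take it from each L_i and combine:
2·(1/120) + (-6)·(-8/15) + (-7)·(0) + 1·(8/15) + (-2)·(-1/120) = 113/30

113/30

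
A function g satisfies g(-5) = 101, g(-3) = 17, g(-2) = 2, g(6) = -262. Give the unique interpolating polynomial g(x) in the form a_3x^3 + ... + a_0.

g(x) = -x^3 - x^2 - x - 4

Newton's divided differences:
g[-5,-3] = (17 - 101) / (-3 - (-5)) = -42
g[-3,-2] = (2 - 17) / (-2 - (-3)) = -15
g[-2,6] = (-262 - 2) / (6 - (-2)) = -33
g[-5,-3,-2] = (-15 - (-42)) / (-2 - (-5)) = 9
g[-3,-2,6] = (-33 - (-15)) / (6 - (-3)) = -2
g[-5,-3,-2,6] = (-2 - 9) / (6 - (-5)) = -1
g(x) = 101 + (-42)·(x + 5) + 9·(x + 5)(x + 3) + (-1)·(x + 5)(x + 3)(x + 2)
Expanding: g(x) = -x^3 - x^2 - x - 4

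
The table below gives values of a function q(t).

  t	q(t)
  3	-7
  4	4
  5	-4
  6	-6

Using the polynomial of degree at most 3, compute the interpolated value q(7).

23

L_0(7) = (3)·(2)·(1)/[(-1)·(-2)·(-3)] = -1
L_1(7) = (4)·(2)·(1)/[(1)·(-1)·(-2)] = 4
L_2(7) = (4)·(3)·(1)/[(2)·(1)·(-1)] = -6
L_3(7) = (4)·(3)·(2)/[(3)·(2)·(1)] = 4
Sum: (-7)·(-1) + 4·(4) + (-4)·(-6) + (-6)·(4) = 23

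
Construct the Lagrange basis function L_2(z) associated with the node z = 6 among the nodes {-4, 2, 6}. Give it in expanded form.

L_2(z) = (z + 4)(z - 2) / [(10)·(4)]
       = (z^2 + 2z - 8) / (40)

L_2(z) = (1/40)z^2 + (1/20)z - 1/5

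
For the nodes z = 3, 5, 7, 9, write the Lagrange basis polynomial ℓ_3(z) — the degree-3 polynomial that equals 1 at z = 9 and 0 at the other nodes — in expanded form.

ℓ_3(z) = (1/48)z^3 - (5/16)z^2 + (71/48)z - 35/16

ℓ_3(z) = (z - 3)(z - 5)(z - 7) / [(6)·(4)·(2)]
       = (z^3 - 15z^2 + 71z - 105) / (48)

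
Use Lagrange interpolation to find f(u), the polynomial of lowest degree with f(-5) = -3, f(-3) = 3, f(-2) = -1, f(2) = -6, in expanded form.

f(u) = (173/420)u^3 + (25/14)u^2 - (1217/420)u - 149/14

L_0(u) = (u + 3)(u + 2)(u - 2) / [-42] = -(1/42)u^3 - (1/14)u^2 + (2/21)u + 2/7
L_1(u) = (u + 5)(u + 2)(u - 2) / [10] = (1/10)u^3 + (1/2)u^2 - (2/5)u - 2
L_2(u) = (u + 5)(u + 3)(u - 2) / [-12] = -(1/12)u^3 - (1/2)u^2 + (1/12)u + 5/2
L_3(u) = (u + 5)(u + 3)(u + 2) / [140] = (1/140)u^3 + (1/14)u^2 + (31/140)u + 3/14
f(u) = (-3)·L_0 + 3·L_1 + (-1)·L_2 + (-6)·L_3
  (-3)·L_0(u) = (1/14)u^3 + (3/14)u^2 - (2/7)u - 6/7
  3·L_1(u) = (3/10)u^3 + (3/2)u^2 - (6/5)u - 6
  (-1)·L_2(u) = (1/12)u^3 + (1/2)u^2 - (1/12)u - 5/2
  (-6)·L_3(u) = -(3/70)u^3 - (3/7)u^2 - (93/70)u - 9/7
Adding term by term: (173/420)u^3 + (25/14)u^2 - (1217/420)u - 149/14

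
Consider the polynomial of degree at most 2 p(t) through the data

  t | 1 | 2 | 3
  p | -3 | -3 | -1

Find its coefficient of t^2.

1

L_0(t) = (t - 2)(t - 3) / [2] = (1/2)t^2 - (5/2)t + 3
L_1(t) = (t - 1)(t - 3) / [-1] = -t^2 + 4t - 3
L_2(t) = (t - 1)(t - 2) / [2] = (1/2)t^2 - (3/2)t + 1
p(t) = (-3)·L_0 + (-3)·L_1 + (-1)·L_2
Only the coefficient of t^2 is needed; take it from each L_i and combine:
(-3)·(1/2) + (-3)·(-1) + (-1)·(1/2) = 1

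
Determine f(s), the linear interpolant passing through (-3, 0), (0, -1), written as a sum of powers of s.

f(s) = -(1/3)s - 1

Build the Lagrange basis polynomials:
L_0(s) = s / [-3] = -(1/3)s
L_1(s) = (s + 3) / [3] = (1/3)s + 1
f(s) = 0·L_0 + (-1)·L_1
  0·L_0(s) = 0
  (-1)·L_1(s) = -(1/3)s - 1
Adding term by term: -(1/3)s - 1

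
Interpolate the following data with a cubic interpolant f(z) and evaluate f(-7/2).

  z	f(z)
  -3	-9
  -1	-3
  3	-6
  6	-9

Evaluate each Lagrange basis at z = -7/2:
L_0(-7/2) = (-5/2)·(-13/2)·(-19/2)/[(-2)·(-6)·(-9)] = 1235/864
L_1(-7/2) = (-1/2)·(-13/2)·(-19/2)/[(2)·(-4)·(-7)] = -247/448
L_2(-7/2) = (-1/2)·(-5/2)·(-19/2)/[(6)·(4)·(-3)] = 95/576
L_3(-7/2) = (-1/2)·(-5/2)·(-13/2)/[(9)·(7)·(3)] = -65/1512
Sum: (-9)·(1235/864) + (-3)·(-247/448) + (-6)·(95/576) + (-9)·(-65/1512) = -15877/1344

-15877/1344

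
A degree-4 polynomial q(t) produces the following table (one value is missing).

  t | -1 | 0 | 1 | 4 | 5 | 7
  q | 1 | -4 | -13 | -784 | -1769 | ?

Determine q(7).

The 5 known values determine q uniquely (degree ≤ 4).
L_0(7) = (7)·(6)·(3)·(2)/[(-1)·(-2)·(-5)·(-6)] = 21/5
L_1(7) = (8)·(6)·(3)·(2)/[(1)·(-1)·(-4)·(-5)] = -72/5
L_2(7) = (8)·(7)·(3)·(2)/[(2)·(1)·(-3)·(-4)] = 14
L_3(7) = (8)·(7)·(6)·(2)/[(5)·(4)·(3)·(-1)] = -56/5
L_4(7) = (8)·(7)·(6)·(3)/[(6)·(5)·(4)·(1)] = 42/5
Sum: 1·(21/5) + (-4)·(-72/5) + (-13)·(14) + (-784)·(-56/5) + (-1769)·(42/5) = -6199

-6199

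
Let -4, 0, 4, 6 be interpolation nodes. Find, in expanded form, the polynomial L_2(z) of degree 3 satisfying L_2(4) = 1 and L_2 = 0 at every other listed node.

L_2(z) = -(1/64)z^3 + (1/32)z^2 + (3/8)z

L_2(z) = (z + 4)z(z - 6) / [(8)·(4)·(-2)]
       = (z^3 - 2z^2 - 24z) / (-64)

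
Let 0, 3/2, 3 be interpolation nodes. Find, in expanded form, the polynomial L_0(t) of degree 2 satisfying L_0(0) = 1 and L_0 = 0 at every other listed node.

L_0(t) = (t - 3/2)(t - 3) / [(-3/2)·(-3)]
       = (t^2 - (9/2)t + 9/2) / (9/2)

L_0(t) = (2/9)t^2 - t + 1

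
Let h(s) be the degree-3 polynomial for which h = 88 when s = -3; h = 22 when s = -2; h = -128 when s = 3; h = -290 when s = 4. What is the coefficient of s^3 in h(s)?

The leading coefficient equals the top divided difference h[-3,-2,3,4].
h[-3,-2] = (22 - 88) / (-2 - (-3)) = -66
h[-2,3] = (-128 - 22) / (3 - (-2)) = -30
h[3,4] = (-290 - (-128)) / (4 - 3) = -162
h[-3,-2,3] = (-30 - (-66)) / (3 - (-3)) = 6
h[-2,3,4] = (-162 - (-30)) / (4 - (-2)) = -22
h[-3,-2,3,4] = (-22 - 6) / (4 - (-3)) = -4

-4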